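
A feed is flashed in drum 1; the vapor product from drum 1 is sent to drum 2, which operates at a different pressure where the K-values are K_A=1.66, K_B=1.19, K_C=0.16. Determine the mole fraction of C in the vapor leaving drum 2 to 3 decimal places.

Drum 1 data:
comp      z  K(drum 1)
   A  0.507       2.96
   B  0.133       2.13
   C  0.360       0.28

y_C (drum 2) = 0.063

Drum 1:
Material balance + equilibrium reduce to Σ zᵢ(Kᵢ−1)/(1+ψ₁(Kᵢ−1)) = 0.
Check two-phase: ΣzᵢKᵢ = 1.885 > 1 and Σzᵢ/Kᵢ = 1.519 > 1, so g(0) = 0.885 > 0 and g(1) = -0.519 < 0.
Newton–Raphson from ψ₁ = 0.5:
  ψ₁ = 0.500: g = 0.1929, g' = -1.022 → ψ₁ = 0.689
  ψ₁ = 0.689: g = -0.0069, g' = -1.141 → ψ₁ = 0.683
Converged at ψ₁ = 0.683.
Drum-1 compositions:
  A: x = 0.217, y = 0.642
  B: x = 0.075, y = 0.160
  C: x = 0.708, y = 0.198
Drum-2 feed = drum-1 vapor: z₂ = (0.6418, 0.1599, 0.1983).
Drum 2:
Rachford–Rice: g(ψ₂) = Σ zᵢ(Kᵢ−1)/(1+ψ₂(Kᵢ−1)) = 0.
g(0) = ΣzᵢKᵢ − 1 = 0.287 and g(1) = 1 − Σzᵢ/Kᵢ = -0.760, so a root lies in (0, 1).
Newton iteration, ψ₂⁰ = 0.5:
  ψ₂ = 0.500: g = 0.0591, g' = -0.579 → ψ₂ = 0.602
  ψ₂ = 0.602: g = -0.0066, g' = -0.721 → ψ₂ = 0.593
Converged at ψ₂ = 0.593.
  A: x = 0.461, y = 0.766
  B: x = 0.144, y = 0.171
  C: x = 0.395, y = 0.063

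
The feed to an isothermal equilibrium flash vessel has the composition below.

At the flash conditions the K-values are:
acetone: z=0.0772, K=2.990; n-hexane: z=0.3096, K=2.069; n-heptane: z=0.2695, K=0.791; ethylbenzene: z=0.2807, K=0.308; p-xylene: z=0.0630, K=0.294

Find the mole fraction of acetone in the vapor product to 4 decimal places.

y_acetone = 0.1491

Newton–Raphson from ψ = 0.65:
  ψ = 0.6500: g = -0.23816, g' = -0.7483 → ψ = 0.3317
  ψ = 0.3317: g = -0.03387, g' = -0.5973 → ψ = 0.2750
  ψ = 0.2750: g = 0.00019, g' = -0.6056 → ψ = 0.2754
Converged at ψ = 0.2754.
Compositions from xᵢ = zᵢ/(1+ψ(Kᵢ−1)), yᵢ = Kᵢxᵢ:
  acetone: x = 0.0499, y = 0.1491
  n-hexane: x = 0.2392, y = 0.4949
  n-heptane: x = 0.2860, y = 0.2262
  ethylbenzene: x = 0.3468, y = 0.1068
  p-xylene: x = 0.0782, y = 0.0230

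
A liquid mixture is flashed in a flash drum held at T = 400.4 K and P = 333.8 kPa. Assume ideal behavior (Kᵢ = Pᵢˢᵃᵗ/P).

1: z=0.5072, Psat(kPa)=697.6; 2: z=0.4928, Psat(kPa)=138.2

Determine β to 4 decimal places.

β = 0.4134

Raoult's law: Kᵢ = Pᵢˢᵃᵗ/P = Pᵢˢᵃᵗ/333.8.
  K_1 = 697.6/333.8 = 2.089874, K_2 = 138.2/333.8 = 0.414020
Material balance + equilibrium reduce to Σ zᵢ(Kᵢ−1)/(1+β(Kᵢ−1)) = 0.
Check two-phase: ΣzᵢKᵢ = 1.2640 > 1 and Σzᵢ/Kᵢ = 1.4330 > 1, so g(0) = 0.2640 > 0 and g(1) = -0.4330 < 0.
Binary case is linear: z₁(K₁−1)(1+β(K₂−1)) + z₂(K₂−1)(1+β(K₁−1)) = 0
⇒ β = [z₁(K₁−1)+z₂(K₂−1)] / [−(K₁−1)(K₂−1)] = 0.26401/0.63864 = 0.4134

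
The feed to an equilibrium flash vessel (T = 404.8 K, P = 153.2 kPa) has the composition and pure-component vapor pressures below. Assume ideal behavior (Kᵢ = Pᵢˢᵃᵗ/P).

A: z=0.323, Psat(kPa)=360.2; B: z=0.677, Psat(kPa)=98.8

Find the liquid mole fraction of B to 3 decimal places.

x_B = 0.792

Raoult's law: Kᵢ = Pᵢˢᵃᵗ/P = Pᵢˢᵃᵗ/153.2.
  K_A = 360.2/153.2 = 2.35117, K_B = 98.8/153.2 = 0.64491
Let β = V/F and solve Σ zᵢ(Kᵢ−1)/(1+β(Kᵢ−1)) = 0.
g(0) = ΣzᵢKᵢ − 1 = 0.196 and g(1) = 1 − Σzᵢ/Kᵢ = -0.187, so a root lies in (0, 1).
Binary case is linear: z₁(K₁−1)(1+β(K₂−1)) + z₂(K₂−1)(1+β(K₁−1)) = 0
⇒ β = [z₁(K₁−1)+z₂(K₂−1)] / [−(K₁−1)(K₂−1)] = 0.1960/0.4798 = 0.409
Compositions from xᵢ = zᵢ/(1+β(Kᵢ−1)), yᵢ = Kᵢxᵢ:
  A: x = 0.208, y = 0.489
  B: x = 0.792, y = 0.511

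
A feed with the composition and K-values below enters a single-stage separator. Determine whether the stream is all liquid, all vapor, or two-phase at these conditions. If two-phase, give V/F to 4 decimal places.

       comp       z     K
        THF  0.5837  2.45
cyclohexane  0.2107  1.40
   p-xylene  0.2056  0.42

ΣzᵢKᵢ = 1.8114; Σzᵢ/Kᵢ = 0.8783.
Since Σzᵢ/Kᵢ < 1 the mixture is above its dew point — single vapor phase.

all vapor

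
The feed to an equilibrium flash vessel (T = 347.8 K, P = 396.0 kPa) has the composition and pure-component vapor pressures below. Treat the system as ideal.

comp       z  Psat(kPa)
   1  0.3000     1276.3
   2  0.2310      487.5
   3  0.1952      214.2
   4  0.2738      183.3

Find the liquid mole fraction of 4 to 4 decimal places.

x_4 = 0.3992

Raoult's law: Kᵢ = Pᵢˢᵃᵗ/P = Pᵢˢᵃᵗ/396.0.
  K_1 = 1276.3/396.0 = 3.222980, K_2 = 487.5/396.0 = 1.231061, K_3 = 214.2/396.0 = 0.540909, K_4 = 183.3/396.0 = 0.462879
Rachford–Rice: g(ψ) = Σ zᵢ(Kᵢ−1)/(1+ψ(Kᵢ−1)) = 0.
Check two-phase: ΣzᵢKᵢ = 1.4836 > 1 and Σzᵢ/Kᵢ = 1.2331 > 1, so g(0) = 0.4836 > 0 and g(1) = -0.2331 < 0.
Newton iteration, ψ⁰ = 0.5:
  ψ = 0.5000: g = 0.04631, g' = -0.5594 → ψ = 0.5828
  ψ = 0.5828: g = 0.00113, g' = -0.5350 → ψ = 0.5849
Converged at ψ = 0.5849.
Compositions from xᵢ = zᵢ/(1+ψ(Kᵢ−1)), yᵢ = Kᵢxᵢ:
  1: x = 0.1304, y = 0.4203
  2: x = 0.2035, y = 0.2505
  3: x = 0.2669, y = 0.1443
  4: x = 0.3992, y = 0.1848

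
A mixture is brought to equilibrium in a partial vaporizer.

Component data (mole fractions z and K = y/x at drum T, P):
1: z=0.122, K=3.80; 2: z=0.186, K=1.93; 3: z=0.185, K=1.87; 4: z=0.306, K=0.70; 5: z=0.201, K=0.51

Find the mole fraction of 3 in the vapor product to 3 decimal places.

y_3 = 0.199

Newton–Raphson from ψ = 0.64:
  ψ = 0.640: g = 0.0771, g' = -0.388 → ψ = 0.838
  ψ = 0.838: g = 0.0025, g' = -0.371 → ψ = 0.845
Converged at ψ = 0.845.
Compositions from xᵢ = zᵢ/(1+ψ(Kᵢ−1)), yᵢ = Kᵢxᵢ:
  1: x = 0.036, y = 0.138
  2: x = 0.104, y = 0.201
  3: x = 0.107, y = 0.199
  4: x = 0.410, y = 0.287
  5: x = 0.343, y = 0.175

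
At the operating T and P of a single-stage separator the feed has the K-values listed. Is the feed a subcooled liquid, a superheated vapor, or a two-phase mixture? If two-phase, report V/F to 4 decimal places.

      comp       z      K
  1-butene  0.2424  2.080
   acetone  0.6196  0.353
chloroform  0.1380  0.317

subcooled liquid

ΣzᵢKᵢ = 0.7667; Σzᵢ/Kᵢ = 2.3071.
Since ΣzᵢKᵢ < 1 the mixture is below its bubble point — single liquid phase.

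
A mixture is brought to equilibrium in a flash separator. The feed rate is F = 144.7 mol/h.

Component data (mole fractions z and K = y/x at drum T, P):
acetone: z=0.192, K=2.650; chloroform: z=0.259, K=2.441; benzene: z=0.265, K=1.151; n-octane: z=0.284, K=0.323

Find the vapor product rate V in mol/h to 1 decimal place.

Newton–Raphson from β = 0.5:
  β = 0.500: g = 0.1371, g' = -0.641 → β = 0.714
  β = 0.714: g = -0.0064, g' = -0.733 → β = 0.705
Converged at β = 0.705.
Then V = β·F = 0.7049·144.7 = 102.0 mol/h and L = F − V = 42.7 mol/h.

V = 102.0 mol/h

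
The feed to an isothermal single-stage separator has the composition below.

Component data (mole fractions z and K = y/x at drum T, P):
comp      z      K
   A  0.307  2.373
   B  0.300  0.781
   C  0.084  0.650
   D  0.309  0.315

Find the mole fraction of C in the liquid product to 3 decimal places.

Newton iteration, β⁰ = 0.33:
  β = 0.330: g = -0.0875, g' = -0.546 → β = 0.170
  β = 0.170: g = 0.0028, g' = -0.593 → β = 0.175
Converged at β = 0.175.
Compositions from xᵢ = zᵢ/(1+β(Kᵢ−1)), yᵢ = Kᵢxᵢ:
  A: x = 0.248, y = 0.588
  B: x = 0.312, y = 0.244
  C: x = 0.089, y = 0.058
  D: x = 0.351, y = 0.111

x_C = 0.089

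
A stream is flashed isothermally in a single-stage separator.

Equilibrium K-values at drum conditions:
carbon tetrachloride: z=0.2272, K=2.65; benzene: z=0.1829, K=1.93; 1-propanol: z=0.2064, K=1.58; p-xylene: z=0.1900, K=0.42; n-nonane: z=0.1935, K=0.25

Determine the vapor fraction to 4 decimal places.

Let ψ = V/F and solve Σ zᵢ(Kᵢ−1)/(1+ψ(Kᵢ−1)) = 0.
g(0) = ΣzᵢKᵢ − 1 = 0.4094 and g(1) = 1 − Σzᵢ/Kᵢ = -0.5375, so a root lies in (0, 1).
Newton iteration, ψ⁰ = 0.5:
  ψ = 0.5000: g = 0.02691, g' = -0.7066 → ψ = 0.5381
  ψ = 0.5381: g = -0.00033, g' = -0.7252 → ψ = 0.5376
Converged at ψ = 0.5376.

ψ = 0.5376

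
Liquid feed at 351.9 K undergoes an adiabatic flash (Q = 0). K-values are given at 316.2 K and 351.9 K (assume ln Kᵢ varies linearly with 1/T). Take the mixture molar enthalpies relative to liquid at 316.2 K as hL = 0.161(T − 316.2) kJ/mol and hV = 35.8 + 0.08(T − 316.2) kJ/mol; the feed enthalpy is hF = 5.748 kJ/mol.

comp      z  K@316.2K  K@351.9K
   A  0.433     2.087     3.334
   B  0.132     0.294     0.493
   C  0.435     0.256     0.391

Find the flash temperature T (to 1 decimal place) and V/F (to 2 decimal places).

Adiabatic flash: solve Rachford–Rice at each trial T, then check hF = ψ·hV(T) + (1−ψ)·hL(T).
  T = 316.2 K: K = (2.087, 0.294, 0.256), RR gives ψ = 0.067, H_out = 2.411 kJ/mol
  T = 351.9 K: K = (3.334, 0.493, 0.391), RR gives ψ = 0.495, H_out = 22.049 kJ/mol
  T = 334.0 K: K = (2.669, 0.386, 0.320), RR gives ψ = 0.311, H_out = 13.562 kJ/mol
  T = 325.1 K: K = (2.368, 0.338, 0.287), RR gives ψ = 0.203, H_out = 8.556 kJ/mol
  T = 320.6 K: K = (2.224, 0.315, 0.271), RR gives ψ = 0.139, H_out = 5.638 kJ/mol
  T = 322.9 K: K = (2.297, 0.327, 0.279), RR gives ψ = 0.173, H_out = 7.171 kJ/mol
Linear interpolation between T = 320.6 (H_out = 5.638) and T = 322.9 (H_out = 7.171) on hF = 5.748 gives T ≈ 320.8 K, at which ψ = 0.14.

T = 320.8 K, V/F = 0.14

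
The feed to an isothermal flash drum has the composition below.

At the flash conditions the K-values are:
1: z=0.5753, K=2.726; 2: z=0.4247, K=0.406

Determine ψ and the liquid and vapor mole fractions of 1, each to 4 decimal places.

Rachford–Rice: g(ψ) = Σ zᵢ(Kᵢ−1)/(1+ψ(Kᵢ−1)) = 0.
g(0) = ΣzᵢKᵢ − 1 = 0.7407 and g(1) = 1 − Σzᵢ/Kᵢ = -0.2571, so a root lies in (0, 1).
Binary case is linear: z₁(K₁−1)(1+ψ(K₂−1)) + z₂(K₂−1)(1+ψ(K₁−1)) = 0
⇒ ψ = [z₁(K₁−1)+z₂(K₂−1)] / [−(K₁−1)(K₂−1)] = 0.74070/1.02524 = 0.7225
Compositions from xᵢ = zᵢ/(1+ψ(Kᵢ−1)), yᵢ = Kᵢxᵢ:
  1: x = 0.2560, y = 0.6979
  2: x = 0.7440, y = 0.3021

ψ = 0.7225, x_1 = 0.2560, y_1 = 0.6979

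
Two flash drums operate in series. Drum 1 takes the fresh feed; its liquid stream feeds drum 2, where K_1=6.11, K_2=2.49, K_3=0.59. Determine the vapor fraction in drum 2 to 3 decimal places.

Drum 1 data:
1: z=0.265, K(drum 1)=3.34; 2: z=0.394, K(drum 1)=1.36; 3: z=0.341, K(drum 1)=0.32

Drum 1:
Material balance + equilibrium reduce to Σ zᵢ(Kᵢ−1)/(1+ψ₁(Kᵢ−1)) = 0.
Check two-phase: ΣzᵢKᵢ = 1.530 > 1 and Σzᵢ/Kᵢ = 1.435 > 1, so g(0) = 0.530 > 0 and g(1) = -0.435 < 0.
Newton iteration, ψ₁⁰ = 0.5:
  ψ₁ = 0.500: g = 0.0546, g' = -0.707 → ψ₁ = 0.577
Converged at ψ₁ = 0.577.
Drum-1 compositions:
  1: x = 0.113, y = 0.377
  2: x = 0.326, y = 0.444
  3: x = 0.561, y = 0.179
Drum-2 feed = drum-1 liquid: z₂ = (0.1128, 0.3263, 0.5609).
Drum 2:
Material balance + equilibrium reduce to Σ zᵢ(Kᵢ−1)/(1+ψ₂(Kᵢ−1)) = 0.
g(0) = ΣzᵢKᵢ − 1 = 0.833 and g(1) = 1 − Σzᵢ/Kᵢ = -0.100, so a root lies in (0, 1).
Newton–Raphson from ψ₂ = 0.66:
  ψ₂ = 0.660: g = 0.0616, g' = -0.515 → ψ₂ = 0.780
  ψ₂ = 0.780: g = 0.0025, g' = -0.477 → ψ₂ = 0.785
Converged at ψ₂ = 0.785.
  1: x = 0.023, y = 0.138
  2: x = 0.150, y = 0.374
  3: x = 0.827, y = 0.488

V/F (drum 2) = 0.785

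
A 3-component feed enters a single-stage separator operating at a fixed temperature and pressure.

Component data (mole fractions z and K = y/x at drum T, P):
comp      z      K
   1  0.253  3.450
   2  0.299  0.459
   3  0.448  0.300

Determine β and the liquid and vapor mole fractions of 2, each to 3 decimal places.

Iterate (Newton) starting at β = 0.58:
  β = 0.580: g = -0.5076, g' = -1.067 → β = 0.104
  β = 0.104: g = -0.0160, g' = -1.317 → β = 0.092
Converged at β = 0.092.
Compositions from xᵢ = zᵢ/(1+β(Kᵢ−1)), yᵢ = Kᵢxᵢ:
  1: x = 0.206, y = 0.712
  2: x = 0.315, y = 0.144
  3: x = 0.479, y = 0.144

β = 0.092, x_2 = 0.315, y_2 = 0.144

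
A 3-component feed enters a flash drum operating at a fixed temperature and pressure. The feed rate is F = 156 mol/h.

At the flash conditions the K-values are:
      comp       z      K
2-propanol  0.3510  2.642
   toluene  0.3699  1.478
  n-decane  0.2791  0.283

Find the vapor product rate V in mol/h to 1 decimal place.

V = 109.0 mol/h

Material balance + equilibrium reduce to Σ zᵢ(Kᵢ−1)/(1+ψ(Kᵢ−1)) = 0.
g(0) = ΣzᵢKᵢ − 1 = 0.5530 and g(1) = 1 − Σzᵢ/Kᵢ = -0.3693, so a root lies in (0, 1).
Newton iteration, ψ⁰ = 0.5:
  ψ = 0.5000: g = 0.14726, g' = -0.6891 → ψ = 0.7137
  ψ = 0.7137: g = -0.01263, g' = -0.8494 → ψ = 0.6988
  ψ = 0.6988: g = -0.00015, g' = -0.8291 → ψ = 0.6986
Converged at ψ = 0.6986.
Then V = ψ·F = 0.6986·156 = 109.0 mol/h and L = F − V = 47.0 mol/h.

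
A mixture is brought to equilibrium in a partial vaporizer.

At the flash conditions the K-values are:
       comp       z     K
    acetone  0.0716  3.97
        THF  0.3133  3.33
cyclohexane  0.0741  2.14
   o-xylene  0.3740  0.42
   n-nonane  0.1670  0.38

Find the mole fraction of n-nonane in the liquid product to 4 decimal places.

Material balance + equilibrium reduce to Σ zᵢ(Kᵢ−1)/(1+β(Kᵢ−1)) = 0.
Feasibility: ΣzᵢKᵢ = 1.7067, Σzᵢ/Kᵢ = 1.4767 — both > 1, two phases present.
Newton–Raphson from β = 0.5:
  β = 0.5000: g = 0.02098, g' = -0.8886 → β = 0.5236
  β = 0.5236: g = 0.00011, g' = -0.8799 → β = 0.5237
Converged at β = 0.5237.
Compositions from xᵢ = zᵢ/(1+β(Kᵢ−1)), yᵢ = Kᵢxᵢ:
  acetone: x = 0.0280, y = 0.1112
  THF: x = 0.1411, y = 0.4699
  cyclohexane: x = 0.0464, y = 0.0993
  o-xylene: x = 0.5372, y = 0.2256
  n-nonane: x = 0.2473, y = 0.0940

x_n-nonane = 0.2473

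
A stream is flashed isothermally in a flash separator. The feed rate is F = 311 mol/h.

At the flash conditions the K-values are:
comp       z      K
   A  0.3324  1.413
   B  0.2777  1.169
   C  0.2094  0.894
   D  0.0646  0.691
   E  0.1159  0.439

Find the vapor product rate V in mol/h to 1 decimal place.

V = 200.8 mol/h

Let ψ = V/F and solve Σ zᵢ(Kᵢ−1)/(1+ψ(Kᵢ−1)) = 0.
g(0) = ΣzᵢKᵢ − 1 = 0.0770 and g(1) = 1 − Σzᵢ/Kᵢ = -0.0645, so a root lies in (0, 1).
Newton–Raphson from ψ = 0.62:
  ψ = 0.6200: g = 0.00363, g' = -0.1403 → ψ = 0.6459
  ψ = 0.6459: g = -0.00004, g' = -0.1438 → ψ = 0.6456
Converged at ψ = 0.6456.
Then V = ψ·F = 0.6456·311 = 200.8 mol/h and L = F − V = 110.2 mol/h.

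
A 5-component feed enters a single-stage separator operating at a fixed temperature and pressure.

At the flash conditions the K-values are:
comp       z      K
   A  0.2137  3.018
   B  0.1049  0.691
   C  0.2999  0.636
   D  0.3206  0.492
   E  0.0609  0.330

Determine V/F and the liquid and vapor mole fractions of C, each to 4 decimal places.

Newton–Raphson from V/F = 0.5:
  V/F = 0.5000: g = -0.23681, g' = -0.4995 → V/F = 0.0259
  V/F = 0.0259: g = 0.06038, g' = -0.9499 → V/F = 0.0895
  V/F = 0.0895: g = 0.00509, g' = -0.7992 → V/F = 0.0958
  V/F = 0.0958: g = 0.00004, g' = -0.7870 → V/F = 0.0959
Converged at V/F = 0.0959.
Compositions from xᵢ = zᵢ/(1+V/F(Kᵢ−1)), yᵢ = Kᵢxᵢ:
  A: x = 0.1791, y = 0.5404
  B: x = 0.1081, y = 0.0747
  C: x = 0.3107, y = 0.1976
  D: x = 0.3370, y = 0.1658
  E: x = 0.0651, y = 0.0215

V/F = 0.0959, x_C = 0.3107, y_C = 0.1976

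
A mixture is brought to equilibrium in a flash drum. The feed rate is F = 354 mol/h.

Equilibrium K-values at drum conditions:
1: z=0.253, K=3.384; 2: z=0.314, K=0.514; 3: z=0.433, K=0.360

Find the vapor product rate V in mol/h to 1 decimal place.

Rachford–Rice: g(β) = Σ zᵢ(Kᵢ−1)/(1+β(Kᵢ−1)) = 0.
Feasibility: ΣzᵢKᵢ = 1.173, Σzᵢ/Kᵢ = 1.888 — both > 1, two phases present.
Newton–Raphson from β = 0.58:
  β = 0.580: g = -0.4001, g' = -0.846 → β = 0.107
  β = 0.107: g = 0.0222, g' = -1.200 → β = 0.125
  β = 0.125: g = 0.0005, g' = -1.146 → β = 0.126
Converged at β = 0.126.
Then V = β·F = 0.1259·354 = 44.6 mol/h and L = F − V = 309.4 mol/h.

V = 44.6 mol/h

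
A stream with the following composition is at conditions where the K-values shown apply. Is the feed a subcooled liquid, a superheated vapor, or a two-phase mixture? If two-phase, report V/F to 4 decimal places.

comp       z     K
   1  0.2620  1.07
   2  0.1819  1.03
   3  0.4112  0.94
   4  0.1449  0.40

subcooled liquid

ΣzᵢKᵢ = 0.9122; Σzᵢ/Kᵢ = 1.2212.
Since ΣzᵢKᵢ < 1 the mixture is below its bubble point — single liquid phase.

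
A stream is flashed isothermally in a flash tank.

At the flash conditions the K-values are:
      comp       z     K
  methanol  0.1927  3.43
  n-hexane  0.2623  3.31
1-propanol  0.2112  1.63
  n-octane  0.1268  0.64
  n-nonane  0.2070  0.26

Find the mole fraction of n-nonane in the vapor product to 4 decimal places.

y_n-nonane = 0.1367

Iterate (Newton) starting at V/F = 0.65:
  V/F = 0.6500: g = 0.16341, g' = -0.8857 → V/F = 0.8345
  V/F = 0.8345: g = -0.01693, g' = -1.1319 → V/F = 0.8195
  V/F = 0.8195: g = -0.00027, g' = -1.0958 → V/F = 0.8193
Converged at V/F = 0.8193.
Compositions from xᵢ = zᵢ/(1+V/F(Kᵢ−1)), yᵢ = Kᵢxᵢ:
  methanol: x = 0.0644, y = 0.2210
  n-hexane: x = 0.0907, y = 0.3002
  1-propanol: x = 0.1393, y = 0.2271
  n-octane: x = 0.1798, y = 0.1151
  n-nonane: x = 0.5257, y = 0.1367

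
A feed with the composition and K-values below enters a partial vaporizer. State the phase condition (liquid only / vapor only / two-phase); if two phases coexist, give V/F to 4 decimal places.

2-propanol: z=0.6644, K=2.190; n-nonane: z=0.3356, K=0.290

ΣzᵢKᵢ = 1.5524; Σzᵢ/Kᵢ = 1.4606.
Both exceed 1, so a two-phase solution exists.
Rachford–Rice: g(ψ) = Σ zᵢ(Kᵢ−1)/(1+ψ(Kᵢ−1)) = 0.
Binary case is linear: z₁(K₁−1)(1+ψ(K₂−1)) + z₂(K₂−1)(1+ψ(K₁−1)) = 0
⇒ ψ = [z₁(K₁−1)+z₂(K₂−1)] / [−(K₁−1)(K₂−1)] = 0.55236/0.84490 = 0.6538

two-phase, V/F = 0.6538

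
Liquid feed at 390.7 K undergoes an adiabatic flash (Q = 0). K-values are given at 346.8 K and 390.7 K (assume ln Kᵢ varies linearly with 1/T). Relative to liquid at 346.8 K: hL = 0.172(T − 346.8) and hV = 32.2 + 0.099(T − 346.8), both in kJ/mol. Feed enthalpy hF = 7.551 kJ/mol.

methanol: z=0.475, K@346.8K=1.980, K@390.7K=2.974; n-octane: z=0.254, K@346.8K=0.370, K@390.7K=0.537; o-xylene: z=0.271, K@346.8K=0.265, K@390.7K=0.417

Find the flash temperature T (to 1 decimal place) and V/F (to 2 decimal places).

T = 350.9 K, V/F = 0.21

Adiabatic flash: solve Rachford–Rice at each trial T, then check hF = ψ·hV(T) + (1−ψ)·hL(T).
  T = 346.8 K: K = (1.980, 0.370, 0.265), RR gives ψ = 0.158, H_out = 5.089 kJ/mol
  T = 390.7 K: K = (2.974, 0.537, 0.417), RR gives ψ = 0.633, H_out = 25.907 kJ/mol
  T = 368.8 K: K = (2.457, 0.451, 0.337), RR gives ψ = 0.419, H_out = 16.600 kJ/mol
  T = 357.8 K: K = (2.213, 0.410, 0.300), RR gives ψ = 0.300, H_out = 11.318 kJ/mol
  T = 352.3 K: K = (2.095, 0.390, 0.282), RR gives ψ = 0.233, H_out = 8.361 kJ/mol
  T = 349.6 K: K = (2.038, 0.380, 0.274), RR gives ψ = 0.197, H_out = 6.800 kJ/mol
  T = 351.0 K: K = (2.068, 0.385, 0.278), RR gives ψ = 0.216, H_out = 7.620 kJ/mol
Linear interpolation between T = 349.6 (H_out = 6.800) and T = 351.0 (H_out = 7.620) on hF = 7.551 gives T ≈ 350.9 K, at which ψ = 0.21.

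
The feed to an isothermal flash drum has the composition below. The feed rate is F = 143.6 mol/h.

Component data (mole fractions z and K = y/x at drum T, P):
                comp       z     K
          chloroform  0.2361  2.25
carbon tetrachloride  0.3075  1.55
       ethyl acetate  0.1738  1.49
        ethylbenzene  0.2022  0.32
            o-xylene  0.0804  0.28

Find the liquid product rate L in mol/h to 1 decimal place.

L = 51.0 mol/h

Rachford–Rice: g(V/F) = Σ zᵢ(Kᵢ−1)/(1+V/F(Kᵢ−1)) = 0.
Check two-phase: ΣzᵢKᵢ = 1.3540 > 1 and Σzᵢ/Kᵢ = 1.3390 > 1, so g(0) = 0.3540 > 0 and g(1) = -0.3390 < 0.
Newton iteration, V/F⁰ = 0.5:
  V/F = 0.5000: g = 0.08389, g' = -0.5402 → V/F = 0.6553
  V/F = 0.6553: g = -0.00658, g' = -0.6392 → V/F = 0.6450
  V/F = 0.6450: g = -0.00005, g' = -0.6298 → V/F = 0.6449
Converged at V/F = 0.6449.
Then V = V/F·F = 0.6449·143.6 = 92.6 mol/h and L = F − V = 51.0 mol/h.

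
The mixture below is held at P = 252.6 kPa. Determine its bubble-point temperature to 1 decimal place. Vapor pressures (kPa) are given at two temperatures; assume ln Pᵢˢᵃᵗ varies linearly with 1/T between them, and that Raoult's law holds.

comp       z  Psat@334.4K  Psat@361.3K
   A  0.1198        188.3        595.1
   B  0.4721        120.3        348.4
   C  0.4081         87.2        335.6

Bubble-point temperature: ΣzᵢPᵢˢᵃᵗ(T) = P. Interpolate ln Pᵢˢᵃᵗ = aᵢ + bᵢ/T.
  T = 334.4 K: ΣzᵢPᵢˢᵃᵗ = 114.94 kPa
  T = 361.3 K: ΣzᵢPᵢˢᵃᵗ = 372.73 kPa
  T = 347.9 K: ΣzᵢPᵢˢᵃᵗ = 211.78 kPa
  T = 354.6 K: ΣzᵢPᵢˢᵃᵗ = 282.33 kPa
  T = 351.2 K: ΣzᵢPᵢˢᵃᵗ = 244.31 kPa
  T = 352.9 K: ΣzᵢPᵢˢᵃᵗ = 262.71 kPa
Interpolating between 351.2 K and 352.9 K gives T ≈ 352.0 K.

T = 352.0 K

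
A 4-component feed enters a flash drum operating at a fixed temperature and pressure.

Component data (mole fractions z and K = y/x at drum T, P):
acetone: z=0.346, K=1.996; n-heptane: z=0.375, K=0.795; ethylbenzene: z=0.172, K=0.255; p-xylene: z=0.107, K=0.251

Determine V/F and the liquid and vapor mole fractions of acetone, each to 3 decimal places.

Rachford–Rice: g(V/F) = Σ zᵢ(Kᵢ−1)/(1+V/F(Kᵢ−1)) = 0.
Feasibility: ΣzᵢKᵢ = 1.059, Σzᵢ/Kᵢ = 1.746 — both > 1, two phases present.
Newton iteration, V/F⁰ = 0.5:
  V/F = 0.500: g = -0.1879, g' = -0.568 → V/F = 0.169
  V/F = 0.169: g = -0.0232, g' = -0.472 → V/F = 0.120
Converged at V/F = 0.120.
Compositions from xᵢ = zᵢ/(1+V/F(Kᵢ−1)), yᵢ = Kᵢxᵢ:
  acetone: x = 0.309, y = 0.617
  n-heptane: x = 0.384, y = 0.306
  ethylbenzene: x = 0.189, y = 0.048
  p-xylene: x = 0.118, y = 0.030

V/F = 0.120, x_acetone = 0.309, y_acetone = 0.617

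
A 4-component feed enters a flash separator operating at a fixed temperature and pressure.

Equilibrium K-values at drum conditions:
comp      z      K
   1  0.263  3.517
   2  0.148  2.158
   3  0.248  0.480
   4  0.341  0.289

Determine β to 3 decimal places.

Newton iteration, β⁰ = 0.5:
  β = 0.500: g = -0.1488, g' = -0.944 → β = 0.342
  β = 0.342: g = 0.0010, g' = -0.983 → β = 0.343
Converged at β = 0.343.

β = 0.343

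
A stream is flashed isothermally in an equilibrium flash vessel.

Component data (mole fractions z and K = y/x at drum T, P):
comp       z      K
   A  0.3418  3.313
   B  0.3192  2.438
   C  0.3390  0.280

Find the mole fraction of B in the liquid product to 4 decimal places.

Material balance + equilibrium reduce to Σ zᵢ(Kᵢ−1)/(1+β(Kᵢ−1)) = 0.
Feasibility: ΣzᵢKᵢ = 2.0055, Σzᵢ/Kᵢ = 1.4448 — both > 1, two phases present.
Newton–Raphson from β = 0.55:
  β = 0.5500: g = 0.20014, g' = -1.0417 → β = 0.7421
  β = 0.7421: g = -0.01108, g' = -1.2127 → β = 0.7330
  β = 0.7330: g = -0.00008, g' = -1.1961 → β = 0.7329
Converged at β = 0.7329.
Compositions from xᵢ = zᵢ/(1+β(Kᵢ−1)), yᵢ = Kᵢxᵢ:
  A: x = 0.1268, y = 0.4201
  B: x = 0.1554, y = 0.3789
  C: x = 0.7178, y = 0.2010

x_B = 0.1554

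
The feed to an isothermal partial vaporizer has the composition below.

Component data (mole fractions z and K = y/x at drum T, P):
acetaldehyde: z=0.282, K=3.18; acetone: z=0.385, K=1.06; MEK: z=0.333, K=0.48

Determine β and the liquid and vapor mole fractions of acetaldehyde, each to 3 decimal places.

β = 0.685, x_acetaldehyde = 0.113, y_acetaldehyde = 0.360

Material balance + equilibrium reduce to Σ zᵢ(Kᵢ−1)/(1+β(Kᵢ−1)) = 0.
Check two-phase: ΣzᵢKᵢ = 1.465 > 1 and Σzᵢ/Kᵢ = 1.146 > 1, so g(0) = 0.465 > 0 and g(1) = -0.146 < 0.
Iterate (Newton) starting at β = 0.5:
  β = 0.500: g = 0.0826, g' = -0.473 → β = 0.675
  β = 0.675: g = 0.0042, g' = -0.434 → β = 0.685
Converged at β = 0.685.
Compositions from xᵢ = zᵢ/(1+β(Kᵢ−1)), yᵢ = Kᵢxᵢ:
  acetaldehyde: x = 0.113, y = 0.360
  acetone: x = 0.370, y = 0.392
  MEK: x = 0.517, y = 0.248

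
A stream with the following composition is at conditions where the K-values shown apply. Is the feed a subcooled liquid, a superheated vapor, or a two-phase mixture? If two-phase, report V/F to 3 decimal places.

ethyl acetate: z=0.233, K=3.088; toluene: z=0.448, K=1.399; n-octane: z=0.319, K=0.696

superheated vapor

ΣzᵢKᵢ = 1.568; Σzᵢ/Kᵢ = 0.854.
Since Σzᵢ/Kᵢ < 1 the mixture is above its dew point — single vapor phase.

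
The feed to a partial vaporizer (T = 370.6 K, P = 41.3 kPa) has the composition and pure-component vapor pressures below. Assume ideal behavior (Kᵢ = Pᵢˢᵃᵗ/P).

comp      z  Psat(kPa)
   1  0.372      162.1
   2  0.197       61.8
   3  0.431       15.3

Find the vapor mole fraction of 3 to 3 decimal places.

Raoult's law: Kᵢ = Pᵢˢᵃᵗ/P = Pᵢˢᵃᵗ/41.3.
  K_1 = 162.1/41.3 = 3.92494, K_2 = 61.8/41.3 = 1.49637, K_3 = 15.3/41.3 = 0.37046
Material balance + equilibrium reduce to Σ zᵢ(Kᵢ−1)/(1+β(Kᵢ−1)) = 0.
Feasibility: ΣzᵢKᵢ = 1.915, Σzᵢ/Kᵢ = 1.390 — both > 1, two phases present.
Newton–Raphson from β = 0.46:
  β = 0.460: g = 0.1616, g' = -0.949 → β = 0.630
  β = 0.630: g = 0.0074, g' = -0.891 → β = 0.638
Converged at β = 0.638.
Compositions from xᵢ = zᵢ/(1+β(Kᵢ−1)), yᵢ = Kᵢxᵢ:
  1: x = 0.130, y = 0.509
  2: x = 0.150, y = 0.224
  3: x = 0.721, y = 0.267

y_3 = 0.267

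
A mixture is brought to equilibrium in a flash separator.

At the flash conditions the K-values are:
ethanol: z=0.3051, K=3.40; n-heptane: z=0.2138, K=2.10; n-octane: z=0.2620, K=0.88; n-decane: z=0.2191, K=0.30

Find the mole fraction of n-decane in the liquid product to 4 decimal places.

Newton iteration, V/F⁰ = 0.41:
  V/F = 0.4100: g = 0.28298, g' = -0.7847 → V/F = 0.7706
  V/F = 0.7706: g = 0.01660, g' = -0.8029 → V/F = 0.7913
  V/F = 0.7913: g = -0.00024, g' = -0.8272 → V/F = 0.7910
Converged at V/F = 0.7910.
Compositions from xᵢ = zᵢ/(1+V/F(Kᵢ−1)), yᵢ = Kᵢxᵢ:
  ethanol: x = 0.1053, y = 0.3579
  n-heptane: x = 0.1143, y = 0.2401
  n-octane: x = 0.2895, y = 0.2547
  n-decane: x = 0.4909, y = 0.1473

x_n-decane = 0.4909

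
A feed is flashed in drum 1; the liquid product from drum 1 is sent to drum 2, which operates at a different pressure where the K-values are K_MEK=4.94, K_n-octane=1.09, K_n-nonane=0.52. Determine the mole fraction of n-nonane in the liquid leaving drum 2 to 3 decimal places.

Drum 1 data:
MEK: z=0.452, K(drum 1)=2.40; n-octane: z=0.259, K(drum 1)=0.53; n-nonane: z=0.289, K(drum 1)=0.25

Drum 1:
Rachford–Rice: g(ψ₁) = Σ zᵢ(Kᵢ−1)/(1+ψ₁(Kᵢ−1)) = 0.
Check two-phase: ΣzᵢKᵢ = 1.294 > 1 and Σzᵢ/Kᵢ = 1.833 > 1, so g(0) = 0.294 > 0 and g(1) = -0.833 < 0.
Newton–Raphson from ψ₁ = 0.66:
  ψ₁ = 0.660: g = -0.2768, g' = -0.997 → ψ₁ = 0.382
  ψ₁ = 0.382: g = -0.0402, g' = -0.780 → ψ₁ = 0.331
Converged at ψ₁ = 0.331.
Drum-1 compositions:
  MEK: x = 0.309, y = 0.741
  n-octane: x = 0.307, y = 0.163
  n-nonane: x = 0.384, y = 0.096
Drum-2 feed = drum-1 liquid: z₂ = (0.3089, 0.3067, 0.3844).
Drum 2:
Let ψ₂ = V/F and solve Σ zᵢ(Kᵢ−1)/(1+ψ₂(Kᵢ−1)) = 0.
Feasibility: ΣzᵢKᵢ = 2.060, Σzᵢ/Kᵢ = 1.083 — both > 1, two phases present.
Newton–Raphson from ψ₂ = 0.5:
  ψ₂ = 0.500: g = 0.1934, g' = -0.699 → ψ₂ = 0.777
  ψ₂ = 0.777: g = 0.0314, g' = -0.518 → ψ₂ = 0.837
  ψ₂ = 0.837: g = 0.0003, g' = -0.509 → ψ₂ = 0.838
Converged at ψ₂ = 0.838.
  MEK: x = 0.072, y = 0.355
  n-octane: x = 0.285, y = 0.311
  n-nonane: x = 0.643, y = 0.334

x_n-nonane (drum 2) = 0.643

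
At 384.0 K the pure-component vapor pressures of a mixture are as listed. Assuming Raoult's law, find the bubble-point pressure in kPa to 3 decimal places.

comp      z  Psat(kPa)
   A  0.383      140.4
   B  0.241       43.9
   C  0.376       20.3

At the bubble point ψ → 0, so ΣzᵢKᵢ = 1 with Kᵢ = Pᵢˢᵃᵗ/P ⇒ P = ΣzᵢPᵢˢᵃᵗ.
P = 0.383·140.4 + 0.241·43.9 + 0.376·20.3 = 71.986 kPa

Pbub = 71.986 kPa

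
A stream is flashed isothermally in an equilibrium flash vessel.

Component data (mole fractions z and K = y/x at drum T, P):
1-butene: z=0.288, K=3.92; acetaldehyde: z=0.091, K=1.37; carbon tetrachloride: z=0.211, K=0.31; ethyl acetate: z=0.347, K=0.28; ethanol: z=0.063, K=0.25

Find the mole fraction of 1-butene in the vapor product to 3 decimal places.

Newton–Raphson from ψ = 0.5:
  ψ = 0.500: g = -0.3180, g' = -1.179 → ψ = 0.230
  ψ = 0.230: g = 0.0042, g' = -1.341 → ψ = 0.233
Converged at ψ = 0.233.
Compositions from xᵢ = zᵢ/(1+ψ(Kᵢ−1)), yᵢ = Kᵢxᵢ:
  1-butene: x = 0.171, y = 0.671
  acetaldehyde: x = 0.084, y = 0.115
  carbon tetrachloride: x = 0.252, y = 0.078
  ethyl acetate: x = 0.417, y = 0.117
  ethanol: x = 0.076, y = 0.019

y_1-butene = 0.671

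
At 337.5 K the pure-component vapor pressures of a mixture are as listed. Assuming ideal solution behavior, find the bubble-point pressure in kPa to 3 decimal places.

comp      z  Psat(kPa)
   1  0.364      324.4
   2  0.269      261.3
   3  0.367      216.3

At the bubble point ψ → 0, so ΣzᵢKᵢ = 1 with Kᵢ = Pᵢˢᵃᵗ/P ⇒ P = ΣzᵢPᵢˢᵃᵗ.
P = 0.364·324.4 + 0.269·261.3 + 0.367·216.3 = 267.753 kPa

Pbub = 267.753 kPa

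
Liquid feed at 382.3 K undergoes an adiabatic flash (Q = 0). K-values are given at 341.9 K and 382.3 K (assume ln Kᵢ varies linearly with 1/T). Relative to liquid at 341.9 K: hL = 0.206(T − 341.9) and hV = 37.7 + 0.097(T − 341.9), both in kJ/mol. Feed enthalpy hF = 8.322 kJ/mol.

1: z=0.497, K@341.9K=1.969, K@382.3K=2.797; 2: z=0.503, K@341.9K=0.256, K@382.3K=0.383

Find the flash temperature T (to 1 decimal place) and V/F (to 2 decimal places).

Adiabatic flash: solve Rachford–Rice at each trial T, then check hF = ψ·hV(T) + (1−ψ)·hL(T).
  T = 341.9 K: K = (1.969, 0.256), RR gives ψ = 0.149, H_out = 5.614 kJ/mol
  T = 382.3 K: K = (2.797, 0.383), RR gives ψ = 0.526, H_out = 25.823 kJ/mol
  T = 362.1 K: K = (2.370, 0.317), RR gives ψ = 0.360, H_out = 16.945 kJ/mol
  T = 352.0 K: K = (2.166, 0.286), RR gives ψ = 0.264, H_out = 11.752 kJ/mol
  T = 346.9 K: K = (2.066, 0.270), RR gives ψ = 0.209, H_out = 8.803 kJ/mol
  T = 344.4 K: K = (2.017, 0.263), RR gives ψ = 0.180, H_out = 7.250 kJ/mol
  T = 345.6 K: K = (2.040, 0.267), RR gives ψ = 0.194, H_out = 8.005 kJ/mol
Linear interpolation between T = 345.6 (H_out = 8.005) and T = 346.9 (H_out = 8.803) on hF = 8.322 gives T ≈ 346.1 K, at which ψ = 0.20.

T = 346.1 K, V/F = 0.20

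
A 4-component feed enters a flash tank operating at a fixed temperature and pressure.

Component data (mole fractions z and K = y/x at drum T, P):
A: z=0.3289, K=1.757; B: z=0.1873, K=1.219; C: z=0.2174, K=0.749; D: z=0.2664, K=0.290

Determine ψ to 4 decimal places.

ψ = 0.1352

Material balance + equilibrium reduce to Σ zᵢ(Kᵢ−1)/(1+ψ(Kᵢ−1)) = 0.
Check two-phase: ΣzᵢKᵢ = 1.0463 > 1 and Σzᵢ/Kᵢ = 1.5497 > 1, so g(0) = 0.0463 > 0 and g(1) = -0.5497 < 0.
Iterate (Newton) starting at ψ = 0.38:
  ψ = 0.3800: g = -0.08813, g' = -0.3899 → ψ = 0.1540
  ψ = 0.1540: g = -0.00646, g' = -0.3437 → ψ = 0.1352
Converged at ψ = 0.1352.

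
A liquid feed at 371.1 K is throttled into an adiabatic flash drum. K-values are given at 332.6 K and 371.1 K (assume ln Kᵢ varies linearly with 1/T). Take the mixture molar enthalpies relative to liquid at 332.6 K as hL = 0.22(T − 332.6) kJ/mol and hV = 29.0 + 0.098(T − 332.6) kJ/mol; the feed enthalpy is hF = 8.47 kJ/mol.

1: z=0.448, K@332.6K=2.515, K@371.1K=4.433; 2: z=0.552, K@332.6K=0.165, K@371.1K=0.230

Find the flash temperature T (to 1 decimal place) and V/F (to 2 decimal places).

T = 340.0 K, V/F = 0.24

Adiabatic flash: solve Rachford–Rice at each trial T, then check hF = ψ·hV(T) + (1−ψ)·hL(T).
  T = 332.6 K: K = (2.515, 0.165), RR gives ψ = 0.172, H_out = 4.993 kJ/mol
  T = 371.1 K: K = (4.433, 0.230), RR gives ψ = 0.421, H_out = 18.702 kJ/mol
  T = 351.9 K: K = (3.394, 0.197), RR gives ψ = 0.327, H_out = 12.961 kJ/mol
  T = 342.2 K: K = (2.932, 0.181), RR gives ψ = 0.261, H_out = 9.373 kJ/mol
  T = 337.4 K: K = (2.718, 0.173), RR gives ψ = 0.220, H_out = 7.315 kJ/mol
  T = 339.8 K: K = (2.824, 0.177), RR gives ψ = 0.241, H_out = 8.372 kJ/mol
Linear interpolation between T = 339.8 (H_out = 8.372) and T = 342.2 (H_out = 9.373) on hF = 8.47 gives T ≈ 340.0 K, at which ψ = 0.24.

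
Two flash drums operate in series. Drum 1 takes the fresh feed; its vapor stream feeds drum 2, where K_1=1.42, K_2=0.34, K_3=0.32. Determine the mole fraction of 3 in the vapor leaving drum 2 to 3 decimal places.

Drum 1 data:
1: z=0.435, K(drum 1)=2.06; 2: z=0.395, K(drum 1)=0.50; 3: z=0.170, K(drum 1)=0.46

Drum 1:
Newton–Raphson from ψ₁ = 0.5:
  ψ₁ = 0.500: g = -0.0877, g' = -0.477 → ψ₁ = 0.316
Converged at ψ₁ = 0.316.
Drum-1 compositions:
  1: x = 0.326, y = 0.671
  2: x = 0.469, y = 0.235
  3: x = 0.205, y = 0.094
Drum-2 feed = drum-1 vapor: z₂ = (0.6711, 0.2346, 0.0943).
Drum 2:
Rachford–Rice: g(ψ₂) = Σ zᵢ(Kᵢ−1)/(1+ψ₂(Kᵢ−1)) = 0.
Feasibility: ΣzᵢKᵢ = 1.063, Σzᵢ/Kᵢ = 1.457 — both > 1, two phases present.
Iterate (Newton) starting at ψ₂ = 0.67:
  ψ₂ = 0.670: g = -0.1754, g' = -0.548 → ψ₂ = 0.350
  ψ₂ = 0.350: g = -0.0397, g' = -0.338 → ψ₂ = 0.232
  ψ₂ = 0.232: g = -0.0022, g' = -0.302 → ψ₂ = 0.225
Converged at ψ₂ = 0.225.
  1: x = 0.613, y = 0.871
  2: x = 0.275, y = 0.094
  3: x = 0.111, y = 0.036

y_3 (drum 2) = 0.036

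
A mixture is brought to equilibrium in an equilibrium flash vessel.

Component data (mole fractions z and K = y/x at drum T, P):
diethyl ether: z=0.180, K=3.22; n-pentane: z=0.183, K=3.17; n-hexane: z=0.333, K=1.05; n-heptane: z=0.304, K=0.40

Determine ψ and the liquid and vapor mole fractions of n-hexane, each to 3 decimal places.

ψ = 0.726, x_n-hexane = 0.321, y_n-hexane = 0.337

Iterate (Newton) starting at ψ = 0.56:
  ψ = 0.560: g = 0.0989, g' = -0.601 → ψ = 0.725
  ψ = 0.725: g = 0.0009, g' = -0.604 → ψ = 0.726
Converged at ψ = 0.726.
Compositions from xᵢ = zᵢ/(1+ψ(Kᵢ−1)), yᵢ = Kᵢxᵢ:
  diethyl ether: x = 0.069, y = 0.222
  n-pentane: x = 0.071, y = 0.225
  n-hexane: x = 0.321, y = 0.337
  n-heptane: x = 0.539, y = 0.215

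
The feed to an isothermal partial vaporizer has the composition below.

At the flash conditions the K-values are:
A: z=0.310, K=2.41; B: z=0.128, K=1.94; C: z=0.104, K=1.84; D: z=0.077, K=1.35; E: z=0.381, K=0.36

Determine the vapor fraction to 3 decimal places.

Newton iteration, ψ⁰ = 0.5:
  ψ = 0.500: g = 0.0641, g' = -0.645 → ψ = 0.599
  ψ = 0.599: g = -0.0013, g' = -0.677 → ψ = 0.597
Converged at ψ = 0.597.

ψ = 0.597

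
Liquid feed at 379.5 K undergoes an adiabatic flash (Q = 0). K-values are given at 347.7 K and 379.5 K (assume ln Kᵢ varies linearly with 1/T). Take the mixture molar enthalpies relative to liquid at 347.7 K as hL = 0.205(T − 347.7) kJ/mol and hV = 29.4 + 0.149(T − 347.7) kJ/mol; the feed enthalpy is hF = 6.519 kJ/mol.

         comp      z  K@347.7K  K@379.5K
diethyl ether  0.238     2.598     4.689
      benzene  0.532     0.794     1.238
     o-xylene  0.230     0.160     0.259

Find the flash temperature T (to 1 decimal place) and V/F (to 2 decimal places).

Adiabatic flash: solve Rachford–Rice at each trial T, then check hF = ψ·hV(T) + (1−ψ)·hL(T).
  T = 347.7 K: K = (2.598, 0.794, 0.160), RR gives ψ = 0.108, H_out = 3.166 kJ/mol
  T = 379.5 K: K = (4.689, 1.238, 0.259), RR gives ψ = 0.699, H_out = 25.836 kJ/mol
  T = 363.6 K: K = (3.536, 1.001, 0.206), RR gives ψ = 0.447, H_out = 16.012 kJ/mol
  T = 355.6 K: K = (3.038, 0.893, 0.182), RR gives ψ = 0.289, H_out = 9.997 kJ/mol
  T = 351.6 K: K = (2.809, 0.842, 0.171), RR gives ψ = 0.201, H_out = 6.667 kJ/mol
  T = 349.6 K: K = (2.699, 0.817, 0.165), RR gives ψ = 0.154, H_out = 4.907 kJ/mol
Linear interpolation between T = 349.6 (H_out = 4.907) and T = 351.6 (H_out = 6.667) on hF = 6.519 gives T ≈ 351.4 K, at which ψ = 0.20.

T = 351.4 K, V/F = 0.20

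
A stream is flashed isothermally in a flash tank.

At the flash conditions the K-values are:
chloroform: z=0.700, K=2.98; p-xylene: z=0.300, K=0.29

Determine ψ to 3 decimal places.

Iterate (Newton) starting at ψ = 0.63:
  ψ = 0.630: g = 0.2313, g' = -1.038 → ψ = 0.853
  ψ = 0.853: g = -0.0244, g' = -1.351 → ψ = 0.835
  ψ = 0.835: g = -0.0005, g' = -1.301 → ψ = 0.834
Converged at ψ = 0.834.

ψ = 0.834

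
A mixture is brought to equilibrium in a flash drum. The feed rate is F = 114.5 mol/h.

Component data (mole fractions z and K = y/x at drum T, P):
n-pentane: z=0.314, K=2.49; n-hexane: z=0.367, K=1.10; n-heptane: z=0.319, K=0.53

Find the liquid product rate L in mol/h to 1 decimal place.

Material balance + equilibrium reduce to Σ zᵢ(Kᵢ−1)/(1+ψ(Kᵢ−1)) = 0.
Feasibility: ΣzᵢKᵢ = 1.355, Σzᵢ/Kᵢ = 1.062 — both > 1, two phases present.
Newton–Raphson from ψ = 0.4:
  ψ = 0.400: g = 0.1438, g' = -0.384 → ψ = 0.775
  ψ = 0.775: g = 0.0155, g' = -0.328 → ψ = 0.822
Converged at ψ = 0.822.
Then V = ψ·F = 0.8217·114.5 = 94.1 mol/h and L = F − V = 20.4 mol/h.

L = 20.4 mol/h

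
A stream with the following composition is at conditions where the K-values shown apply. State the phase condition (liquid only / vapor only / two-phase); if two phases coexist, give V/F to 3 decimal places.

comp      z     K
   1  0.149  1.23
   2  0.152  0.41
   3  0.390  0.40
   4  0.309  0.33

liquid only

ΣzᵢKᵢ = 0.504; Σzᵢ/Kᵢ = 2.403.
Since ΣzᵢKᵢ < 1 the mixture is below its bubble point — single liquid phase.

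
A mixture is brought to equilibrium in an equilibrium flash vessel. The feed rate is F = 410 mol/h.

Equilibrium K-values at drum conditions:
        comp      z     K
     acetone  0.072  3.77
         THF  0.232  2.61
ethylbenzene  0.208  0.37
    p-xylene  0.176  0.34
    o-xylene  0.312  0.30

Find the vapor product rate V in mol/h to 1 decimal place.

Let ψ = V/F and solve Σ zᵢ(Kᵢ−1)/(1+ψ(Kᵢ−1)) = 0.
Feasibility: ΣzᵢKᵢ = 1.107, Σzᵢ/Kᵢ = 2.228 — both > 1, two phases present.
Newton–Raphson from ψ = 0.44:
  ψ = 0.440: g = -0.3521, g' = -0.948 → ψ = 0.069
  ψ = 0.069: g = 0.0160, g' = -1.221 → ψ = 0.082
Converged at ψ = 0.082.
Then V = ψ·F = 0.0818·410 = 33.6 mol/h and L = F − V = 376.4 mol/h.

V = 33.6 mol/h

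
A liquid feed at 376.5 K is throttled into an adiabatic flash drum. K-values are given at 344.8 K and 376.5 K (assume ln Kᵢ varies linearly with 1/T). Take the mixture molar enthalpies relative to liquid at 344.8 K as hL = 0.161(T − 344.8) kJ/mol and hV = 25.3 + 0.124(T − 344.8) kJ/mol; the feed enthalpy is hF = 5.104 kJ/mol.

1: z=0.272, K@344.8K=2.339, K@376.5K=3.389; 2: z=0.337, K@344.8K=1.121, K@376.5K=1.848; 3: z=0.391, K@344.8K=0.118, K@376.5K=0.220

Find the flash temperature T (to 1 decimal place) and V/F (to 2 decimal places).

Adiabatic flash: solve Rachford–Rice at each trial T, then check hF = ψ·hV(T) + (1−ψ)·hL(T).
  T = 344.8 K: K = (2.339, 1.121, 0.118), RR gives ψ = 0.078, H_out = 1.967 kJ/mol
  T = 376.5 K: K = (3.389, 1.848, 0.220), RR gives ψ = 0.497, H_out = 17.096 kJ/mol
  T = 360.6 K: K = (2.837, 1.454, 0.163), RR gives ψ = 0.322, H_out = 10.490 kJ/mol
  T = 352.7 K: K = (2.581, 1.280, 0.139), RR gives ψ = 0.212, H_out = 6.564 kJ/mol
  T = 348.8 K: K = (2.460, 1.200, 0.128), RR gives ψ = 0.149, H_out = 4.392 kJ/mol
  T = 350.8 K: K = (2.522, 1.241, 0.134), RR gives ψ = 0.182, H_out = 5.528 kJ/mol
  T = 349.8 K: K = (2.491, 1.220, 0.131), RR gives ψ = 0.166, H_out = 4.966 kJ/mol
Linear interpolation between T = 349.8 (H_out = 4.966) and T = 350.8 (H_out = 5.528) on hF = 5.104 gives T ≈ 350.0 K, at which ψ = 0.17.

T = 350.0 K, V/F = 0.17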